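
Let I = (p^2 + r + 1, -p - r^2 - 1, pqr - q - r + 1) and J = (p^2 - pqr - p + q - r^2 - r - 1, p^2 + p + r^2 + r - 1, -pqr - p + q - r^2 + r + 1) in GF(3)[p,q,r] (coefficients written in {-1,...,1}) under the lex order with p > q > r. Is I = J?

Yes, the ideals are equal.

Since reduced Gröbner bases are canonical representatives of ideals under a given ordering, it suffices to compute and compare them.
Buchberger on the first generating set:
f_1 = p^2 + r + 1, LT = p^2.
f_2 = -p - r^2 - 1, LT = p.
f_3 = pqr - q - r + 1, LT = pqr.

S(f_1,f_2): lcm = p^2. S = -pr^2 - p + r + 1.
  reduce S modulo (f_1, f_2, f_3):
  remainder r^4 - r^2 + r - 1 ≠ 0; add g_4 = r^4 - r^2 + r - 1 to the basis.

S(f_1,f_3): lcm = p^2qr. S = pq + pr - p + qr^2 + qr.
  reduce S modulo (f_1, f_2, f_3, g_4):
  remainder qr - q - r^3 + r^2 - r + 1 ≠ 0; add g_5 = qr - q - r^3 + r^2 - r + 1 to the basis.

The other S-polynomials (S(f_2,f_3), S(f_1,g_4), S(f_2,g_4), S(f_3,g_4), S(f_1,g_5), S(f_2,g_5), S(f_3,g_5), S(g_4,g_5)) all reduce to 0 modulo the current basis, so we have a Gröbner basis.
Inter-reduce: drop elements whose leading term is divisible by another's, tail-reduce, and make monic.
Reduced Gröbner basis: {p + r^2 + 1, qr - q - r^3 + r^2 - r + 1, r^4 - r^2 + r - 1}.

Buchberger on the second generating set:
h_1 = p^2 - pqr - p + q - r^2 - r - 1, LT = p^2.
h_2 = p^2 + p + r^2 + r - 1, LT = p^2.
h_3 = -pqr - p + q - r^2 + r + 1, LT = pqr.

S(h_1,h_2): lcm = p^2. S = -pqr + p + q + r^2 + r.
  reduce S modulo (h_1, h_2, h_3):
  remainder -p - r^2 - 1 ≠ 0; add k_4 = -p - r^2 - 1 to the basis.

S(h_1,h_3): lcm = p^2qr. S = -p^2 - pq^2r^2 - pqr + pq - pr^2 + pr + p + q^2r - qr^3 - qr^2 - qr.
  reduce S modulo (h_1, h_2, h_3, k_4):
  remainder qr - q + r^4 - r^3 ≠ 0; add k_5 = qr - q + r^4 - r^3 to the basis.

S(h_2,h_3): lcm = p^2qr. S = -p^2 + pqr + pq - pr^2 + pr + p + qr^3 + qr^2 - qr.
  reduce S modulo (h_1, h_2, h_3, k_4, k_5):
  remainder -r^6 - r^4 - r^3 + r - 1 ≠ 0; add k_6 = -r^6 - r^4 - r^3 + r - 1 to the basis.

S(h_1,k_4): lcm = p^2. S = -pqr - pr^2 + p + q - r^2 - r - 1.
  reduce S modulo (h_1, h_2, h_3, k_4, k_5, k_6):
  remainder r^4 - r^2 + r - 1 ≠ 0; add k_7 = r^4 - r^2 + r - 1 to the basis.

The other S-polynomials (S(h_2,k_4), S(h_3,k_4), S(h_1,k_5), S(h_2,k_5), S(h_3,k_5), S(k_4,k_5), S(h_1,k_6), S(h_2,k_6), S(h_3,k_6), S(k_4,k_6), S(k_5,k_6), S(h_1,k_7), S(h_2,k_7), S(h_3,k_7), S(k_4,k_7), S(k_5,k_7), S(k_6,k_7)) all reduce to 0 modulo the current basis, so we have a Gröbner basis.
Inter-reduce: drop elements whose leading term is divisible by another's, tail-reduce, and make monic.
Reduced Gröbner basis: {p + r^2 + 1, qr - q - r^3 + r^2 - r + 1, r^4 - r^2 + r - 1}.

These coincide, so the ideals are equal.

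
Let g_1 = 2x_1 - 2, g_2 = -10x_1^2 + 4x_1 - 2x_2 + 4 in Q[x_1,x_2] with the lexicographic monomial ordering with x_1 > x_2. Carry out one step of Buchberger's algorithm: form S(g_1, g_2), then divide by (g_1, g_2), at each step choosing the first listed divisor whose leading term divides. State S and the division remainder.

lcm(LM(g_1), LM(g_2)) = x_1^2.
S = (lcm/LT(g_1))·g_1 − (lcm/LT(g_2))·g_2 = -3/5x_1 - 1/5x_2 + 2/5.
Reduce S modulo (g_1, g_2) in that order:
  leading term x_1: subtract (-3/10)·g_1 from -3/5x_1 - 1/5x_2 + 2/5 → -1/5x_2 - 1/5
  leading term x_2: no divisor's leading term divides it; move -1/5x_2 to the remainder.
  leading term 1: no divisor's leading term divides it; move -1/5 to the remainder.
The remainder -1/5x_2 - 1/5 is nonzero, so it would be added as the next basis element.

S(g_1, g_2) = -3/5x_1 - 1/5x_2 + 2/5; remainder on division = -1/5x_2 - 1/5.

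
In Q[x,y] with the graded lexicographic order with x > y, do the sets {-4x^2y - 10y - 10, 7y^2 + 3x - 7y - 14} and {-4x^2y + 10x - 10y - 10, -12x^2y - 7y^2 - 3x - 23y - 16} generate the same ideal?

For a fixed monomial order, each ideal has a unique reduced Gröbner basis; comparing bases decides equality.
Buchberger on the first generating set:
f_1 = -4x^2y - 10y - 10, LT = x^2y.
f_2 = 7y^2 + 3x - 7y - 14, LT = y^2.

S(f_1,f_2): lcm = x^2y^2. S = -3/7x^3 + x^2y + 2x^2 + 5/2y^2 + 5/2y.
  reduce S modulo (f_1, f_2):
  remainder -3/7x^3 + 2x^2 - 15/14x + 5/2y + 5/2 ≠ 0; add g_3 = -3/7x^3 + 2x^2 - 15/14x + 5/2y + 5/2 to the basis.

The other S-polynomials (S(f_1,g_3), S(f_2,g_3)) all reduce to 0 modulo the current basis, so we have a Gröbner basis.
Inter-reduce: drop elements whose leading term is divisible by another's, tail-reduce, and make monic.
Reduced Gröbner basis: {x^3 - 14/3x^2 + 5/2x - 35/6y - 35/6, x^2y + 5/2y + 5/2, y^2 + 3/7x - y - 2}.

Buchberger on the second generating set:
h_1 = -4x^2y + 10x - 10y - 10, LT = x^2y.
h_2 = -12x^2y - 7y^2 - 3x - 23y - 16, LT = x^2y.

S(h_1,h_2): lcm = x^2y. S = -7/12y^2 - 11/4x + 7/12y + 7/6.
  reduce S modulo (h_1, h_2):
  remainder -7/12y^2 - 11/4x + 7/12y + 7/6 ≠ 0; add k_3 = -7/12y^2 - 11/4x + 7/12y + 7/6 to the basis.

S(h_1,k_3): lcm = x^2y^2. S = -33/7x^3 + x^2y + 2x^2 - 5/2xy + 5/2y^2 + 5/2y.
  reduce S modulo (h_1, h_2, k_3):
  remainder -33/7x^3 + 2x^2 - 5/2xy - 65/7x + 5/2y + 5/2 ≠ 0; add k_4 = -33/7x^3 + 2x^2 - 5/2xy - 65/7x + 5/2y + 5/2 to the basis.

The other S-polynomials (S(h_2,k_3), S(h_1,k_4), S(h_2,k_4), S(k_3,k_4)) all reduce to 0 modulo the current basis, so we have a Gröbner basis.
Inter-reduce: drop elements whose leading term is divisible by another's, tail-reduce, and make monic.
Reduced Gröbner basis: {x^3 - 14/33x^2 + 35/66xy + 65/33x - 35/66y - 35/66, x^2y - 5/2x + 5/2y + 5/2, y^2 + 33/7x - y - 2}.

These differ, so the ideals are not equal.

No, the ideals differ.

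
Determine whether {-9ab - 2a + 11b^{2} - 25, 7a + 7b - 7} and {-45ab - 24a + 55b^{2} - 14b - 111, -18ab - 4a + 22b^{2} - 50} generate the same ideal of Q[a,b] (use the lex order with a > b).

Yes, the ideals are equal.

Since reduced Gröbner bases are canonical representatives of ideals under a given ordering, it suffices to compute and compare them.
Buchberger on the first generating set:
f_1 = -9ab - 2a + 11b^{2} - 25, LT = ab.
f_2 = 7a + 7b - 7, LT = a.

S(f_1,f_2): lcm = ab. S = \tfrac{2}{9}a - \tfrac{20}{9}b^{2} + b + \tfrac{25}{9}.
  reduce S modulo (f_1, f_2):
  remainder -\tfrac{20}{9}b^{2} + \tfrac{7}{9}b + 3 ≠ 0; add g_3 = -\tfrac{20}{9}b^{2} + \tfrac{7}{9}b + 3 to the basis.

The other S-polynomials (S(f_1,g_3), S(f_2,g_3)) all reduce to 0 modulo the current basis, so we have a Gröbner basis.
Inter-reduce: drop elements whose leading term is divisible by another's, tail-reduce, and make monic.
Reduced Gröbner basis: {a + b - 1, b^{2} - \tfrac{7}{20}b - \tfrac{27}{20}}.

Buchberger on the second generating set:
h_1 = -45ab - 24a + 55b^{2} - 14b - 111, LT = ab.
h_2 = -18ab - 4a + 22b^{2} - 50, LT = ab.

S(h_1,h_2): lcm = ab. S = \tfrac{14}{45}a + \tfrac{14}{45}b - \tfrac{14}{45}.
  reduce S modulo (h_1, h_2):
  remainder \tfrac{14}{45}a + \tfrac{14}{45}b - \tfrac{14}{45} ≠ 0; add k_3 = \tfrac{14}{45}a + \tfrac{14}{45}b - \tfrac{14}{45} to the basis.

S(h_1,k_3): lcm = ab. S = \tfrac{8}{15}a - \tfrac{20}{9}b^{2} + \tfrac{59}{45}b + \tfrac{37}{15}.
  reduce S modulo (h_1, h_2, k_3):
  remainder -\tfrac{20}{9}b^{2} + \tfrac{7}{9}b + 3 ≠ 0; add k_4 = -\tfrac{20}{9}b^{2} + \tfrac{7}{9}b + 3 to the basis.

The other S-polynomials (S(h_2,k_3), S(h_1,k_4), S(h_2,k_4), S(k_3,k_4)) all reduce to 0 modulo the current basis, so we have a Gröbner basis.
Inter-reduce: drop elements whose leading term is divisible by another's, tail-reduce, and make monic.
Reduced Gröbner basis: {a + b - 1, b^{2} - \tfrac{7}{20}b - \tfrac{27}{20}}.

The two bases agree; hence the ideals are identical.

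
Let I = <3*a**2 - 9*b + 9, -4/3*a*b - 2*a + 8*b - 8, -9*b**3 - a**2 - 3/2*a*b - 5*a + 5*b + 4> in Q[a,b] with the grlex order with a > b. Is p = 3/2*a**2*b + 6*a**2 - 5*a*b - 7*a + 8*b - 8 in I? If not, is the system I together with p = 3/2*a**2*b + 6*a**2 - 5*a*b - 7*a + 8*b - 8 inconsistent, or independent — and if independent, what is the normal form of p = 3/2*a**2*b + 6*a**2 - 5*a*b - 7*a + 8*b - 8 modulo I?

First compute the reduced Gröbner basis of I by Buchberger's algorithm.
f_1 = 3*a**2 - 9*b + 9, LT = a**2.
f_2 = -4/3*a*b - 2*a + 8*b - 8, LT = a*b.
f_3 = -9*b**3 - a**2 - 3/2*a*b - 5*a + 5*b + 4, LT = b**3.

S(f_1,f_2): lcm = a**2*b. S = -3/2*a**2 + 6*a*b - 3*b**2 - 6*a + 3*b.
  leading term a**2: subtract (-1/2)·f_1 from -3/2*a**2 + 6*a*b - 3*b**2 - 6*a + 3*b → 6*a*b - 3*b**2 - 6*a - 3/2*b + 9/2
  leading term a*b: subtract (-9/2)·f_2 from 6*a*b - 3*b**2 - 6*a - 3/2*b + 9/2 → -3*b**2 - 15*a + 69/2*b - 63/2
  leading term b**2: no divisor's leading term divides it; move -3*b**2 to the remainder.
  leading term a: no divisor's leading term divides it; move -15*a to the remainder.
  leading term b: no divisor's leading term divides it; move 69/2*b to the remainder.
  leading term 1: no divisor's leading term divides it; move -63/2 to the remainder.
  remainder -3*b**2 - 15*a + 69/2*b - 63/2 ≠ 0; add h_4 = -3*b**2 - 15*a + 69/2*b - 63/2 to the basis.

S(f_2,f_3): lcm = a*b**3. S = -1/9*a**3 - 1/6*a**2*b + 3/2*a*b**2 - 6*b**3 - 5/9*a**2 + 5/9*a*b + 6*b**2 + 4/9*a.
  leading term a**3: subtract (-1/27*a)·f_1 from -1/9*a**3 - 1/6*a**2*b + 3/2*a*b**2 - 6*b**3 - 5/9*a**2 + 5/9*a*b + 6*b**2 + 4/9*a → -1/6*a**2*b + 3/2*a*b**2 - 6*b**3 - 5/9*a**2 + 2/9*a*b + 6*b**2 + 7/9*a
  leading term a**2*b: subtract (-1/18*b)·f_1 from -1/6*a**2*b + 3/2*a*b**2 - 6*b**3 - 5/9*a**2 + 2/9*a*b + 6*b**2 + 7/9*a → 3/2*a*b**2 - 6*b**3 - 5/9*a**2 + 2/9*a*b + 11/2*b**2 + 7/9*a + 1/2*b
  leading term a*b**2: subtract (-9/8*b)·f_2 from 3/2*a*b**2 - 6*b**3 - 5/9*a**2 + 2/9*a*b + 11/2*b**2 + 7/9*a + 1/2*b → -6*b**3 - 5/9*a**2 - 73/36*a*b + 29/2*b**2 + 7/9*a - 17/2*b
  leading term b**3: subtract (2/3)·f_3 from -6*b**3 - 5/9*a**2 - 73/36*a*b + 29/2*b**2 + 7/9*a - 17/2*b → 1/9*a**2 - 37/36*a*b + 29/2*b**2 + 37/9*a - 71/6*b - 8/3
  leading term a**2: subtract (1/27)·f_1 from 1/9*a**2 - 37/36*a*b + 29/2*b**2 + 37/9*a - 71/6*b - 8/3 → -37/36*a*b + 29/2*b**2 + 37/9*a - 23/2*b - 3
  leading term a*b: subtract (37/48)·f_2 from -37/36*a*b + 29/2*b**2 + 37/9*a - 23/2*b - 3 → 29/2*b**2 + 407/72*a - 53/3*b + 19/6
  leading term b**2: subtract (-29/6)·h_4 from 29/2*b**2 + 407/72*a - 53/3*b + 19/6 → -4813/72*a + 1789/12*b - 1789/12
  leading term a: no divisor's leading term divides it; move -4813/72*a to the remainder.
  leading term b: no divisor's leading term divides it; move 1789/12*b to the remainder.
  leading term 1: no divisor's leading term divides it; move -1789/12 to the remainder.
  remainder -4813/72*a + 1789/12*b - 1789/12 ≠ 0; add h_5 = -4813/72*a + 1789/12*b - 1789/12 to the basis.

S(f_3,h_4): lcm = b**3. S = 1/9*a**2 - 29/6*a*b + 23/2*b**2 + 5/9*a - 199/18*b - 4/9.
  leading term a**2: subtract (1/27)·f_1 from 1/9*a**2 - 29/6*a*b + 23/2*b**2 + 5/9*a - 199/18*b - 4/9 → -29/6*a*b + 23/2*b**2 + 5/9*a - 193/18*b - 7/9
  leading term a*b: subtract (29/8)·f_2 from -29/6*a*b + 23/2*b**2 + 5/9*a - 193/18*b - 7/9 → 23/2*b**2 + 281/36*a - 715/18*b + 254/9
  leading term b**2: subtract (-23/6)·h_4 from 23/2*b**2 + 281/36*a - 715/18*b + 254/9 → -1789/36*a + 3331/36*b - 3331/36
  leading term a: subtract (3578/4813)·h_5 from -1789/36*a + 3331/36*b - 3331/36 → -3171023/173268*b + 3171023/173268
  leading term b: no divisor's leading term divides it; move -3171023/173268*b to the remainder.
  leading term 1: no divisor's leading term divides it; move 3171023/173268 to the remainder.
  remainder -3171023/173268*b + 3171023/173268 ≠ 0; add h_6 = -3171023/173268*b + 3171023/173268 to the basis.

The other S-polynomials (S(f_1,f_3), S(f_1,h_4), S(f_2,h_4), S(f_1,h_5), S(f_2,h_5), S(f_3,h_5), S(h_4,h_5), S(f_1,h_6), S(f_2,h_6), S(f_3,h_6), S(h_4,h_6), S(h_5,h_6)) all reduce to 0 modulo the current basis, so we have a Gröbner basis.
Inter-reduce: drop elements whose leading term is divisible by another's, tail-reduce, and make monic.
Reduced Gröbner basis: {a, b - 1}.
Label its elements g_1 = a, g_2 = b - 1.

Reduce p = 3/2*a**2*b + 6*a**2 - 5*a*b - 7*a + 8*b - 8 modulo G:
  leading term a**2*b: subtract (3/2*a*b)·g_1 from 3/2*a**2*b + 6*a**2 - 5*a*b - 7*a + 8*b - 8 → 6*a**2 - 5*a*b - 7*a + 8*b - 8
  leading term a**2: subtract (6*a)·g_1 from 6*a**2 - 5*a*b - 7*a + 8*b - 8 → -5*a*b - 7*a + 8*b - 8
  leading term a*b: subtract (-5*b)·g_1 from -5*a*b - 7*a + 8*b - 8 → -7*a + 8*b - 8
  leading term a: subtract (-7)·g_1 from -7*a + 8*b - 8 → 8*b - 8
  leading term b: subtract (8)·g_2 from 8*b - 8 → 0
  normal form = 0.
Since the normal form is 0, p ∈ I.

Ideal membership is decidable via reduction modulo a Gröbner basis.

3/2*a**2*b + 6*a**2 - 5*a*b - 7*a + 8*b - 8 lies in I (it reduces to 0).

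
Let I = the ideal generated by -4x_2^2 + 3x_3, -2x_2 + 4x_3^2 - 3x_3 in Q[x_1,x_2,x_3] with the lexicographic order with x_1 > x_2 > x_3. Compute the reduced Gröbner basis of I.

G = {x_2 - 2x_3^2 + 3/2x_3, x_3^4 - 3/2x_3^3 + 9/16x_3^2 - 3/16x_3}

Buchberger's algorithm terminates because the ascending chain of leading-term ideals stabilizes.

f_1 = -4x_2^2 + 3x_3, LT = x_2^2.
f_2 = -2x_2 + 4x_3^2 - 3x_3, LT = x_2.

S(f_1,f_2): lcm = x_2^2. S = 2x_2x_3^2 - 3/2x_2x_3 - 3/4x_3.
  leading term x_2x_3^2: subtract (-x_3^2)·f_2 from 2x_2x_3^2 - 3/2x_2x_3 - 3/4x_3 → -3/2x_2x_3 + 4x_3^4 - 3x_3^3 - 3/4x_3
  leading term x_2x_3: subtract (3/4x_3)·f_2 from -3/2x_2x_3 + 4x_3^4 - 3x_3^3 - 3/4x_3 → 4x_3^4 - 6x_3^3 + 9/4x_3^2 - 3/4x_3
  leading term x_3^4: no divisor's leading term divides it; move 4x_3^4 to the remainder.
  leading term x_3^3: no divisor's leading term divides it; move -6x_3^3 to the remainder.
  leading term x_3^2: no divisor's leading term divides it; move 9/4x_3^2 to the remainder.
  leading term x_3: no divisor's leading term divides it; move -3/4x_3 to the remainder.
  remainder 4x_3^4 - 6x_3^3 + 9/4x_3^2 - 3/4x_3 ≠ 0; add g_3 = 4x_3^4 - 6x_3^3 + 9/4x_3^2 - 3/4x_3 to the basis.

The other S-polynomials (S(f_1,g_3), S(f_2,g_3)) all reduce to 0 modulo the current basis, so we have a Gröbner basis.
Inter-reduce: drop elements whose leading term is divisible by another's, tail-reduce, and make monic.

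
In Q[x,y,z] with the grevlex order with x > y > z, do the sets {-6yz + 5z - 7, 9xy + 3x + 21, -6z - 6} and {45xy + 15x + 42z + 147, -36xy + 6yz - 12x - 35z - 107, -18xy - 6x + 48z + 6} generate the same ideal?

Yes, the ideals are equal.

For a fixed monomial order, each ideal has a unique reduced Gröbner basis; comparing bases decides equality.
Buchberger on the first generating set:
f_1 = -6yz + 5z - 7, LT = yz.
f_2 = 9xy + 3x + 21, LT = xy.
f_3 = -6z - 6, LT = z.

S(f_1,f_2): lcm = xyz. S = -\tfrac{7}{6}xz + \tfrac{7}{6}x - \tfrac{7}{3}z.
  leading term xz: subtract (\tfrac{7}{36}x)·f_3 from -\tfrac{7}{6}xz + \tfrac{7}{6}x - \tfrac{7}{3}z → \tfrac{7}{3}x - \tfrac{7}{3}z
  leading term x: no divisor's leading term divides it; move \tfrac{7}{3}x to the remainder.
  leading term z: subtract (\tfrac{7}{18})·f_3 from -\tfrac{7}{3}z → \tfrac{7}{3}
  leading term 1: no divisor's leading term divides it; move \tfrac{7}{3} to the remainder.
  remainder \tfrac{7}{3}x + \tfrac{7}{3} ≠ 0; add g_4 = \tfrac{7}{3}x + \tfrac{7}{3} to the basis.

S(f_1,f_3): lcm = yz. S = -y - \tfrac{5}{6}z + \tfrac{7}{6}.
  leading term y: no divisor's leading term divides it; move -y to the remainder.
  leading term z: subtract (\tfrac{5}{36})·f_3 from -\tfrac{5}{6}z + \tfrac{7}{6} → 2
  leading term 1: no divisor's leading term divides it; move 2 to the remainder.
  remainder -y + 2 ≠ 0; add g_5 = -y + 2 to the basis.

The other S-polynomials (S(f_2,f_3), S(f_1,g_4), S(f_2,g_4), S(f_3,g_4), S(f_1,g_5), S(f_2,g_5), S(f_3,g_5), S(g_4,g_5)) all reduce to 0 modulo the current basis, so we have a Gröbner basis.
Inter-reduce: drop elements whose leading term is divisible by another's, tail-reduce, and make monic.
Reduced Gröbner basis: {x + 1, y - 2, z + 1}.

Buchberger on the second generating set:
h_1 = 45xy + 15x + 42z + 147, LT = xy.
h_2 = -36xy + 6yz - 12x - 35z - 107, LT = xy.
h_3 = -18xy - 6x + 48z + 6, LT = xy.

S(h_1,h_2): lcm = xy. S = \tfrac{1}{6}yz - \tfrac{7}{180}z + \tfrac{53}{180}.
  leading term yz: no divisor's leading term divides it; move \tfrac{1}{6}yz to the remainder.
  leading term z: no divisor's leading term divides it; move -\tfrac{7}{180}z to the remainder.
  leading term 1: no divisor's leading term divides it; move \tfrac{53}{180} to the remainder.
  remainder \tfrac{1}{6}yz - \tfrac{7}{180}z + \tfrac{53}{180} ≠ 0; add k_4 = \tfrac{1}{6}yz - \tfrac{7}{180}z + \tfrac{53}{180} to the basis.

S(h_1,h_3): lcm = xy. S = \tfrac{18}{5}z + \tfrac{18}{5}.
  leading term z: no divisor's leading term divides it; move \tfrac{18}{5}z to the remainder.
  leading term 1: no divisor's leading term divides it; move \tfrac{18}{5} to the remainder.
  remainder \tfrac{18}{5}z + \tfrac{18}{5} ≠ 0; add k_5 = \tfrac{18}{5}z + \tfrac{18}{5} to the basis.

S(h_1,k_4): lcm = xyz. S = \tfrac{17}{30}xz + \tfrac{14}{15}z^{2} - \tfrac{53}{30}x + \tfrac{49}{15}z.
  leading term xz: subtract (\tfrac{17}{108}x)·k_5 from \tfrac{17}{30}xz + \tfrac{14}{15}z^{2} - \tfrac{53}{30}x + \tfrac{49}{15}z → \tfrac{14}{15}z^{2} - \tfrac{7}{3}x + \tfrac{49}{15}z
  leading term z^{2}: subtract (\tfrac{7}{27}z)·k_5 from \tfrac{14}{15}z^{2} - \tfrac{7}{3}x + \tfrac{49}{15}z → -\tfrac{7}{3}x + \tfrac{7}{3}z
  leading term x: no divisor's leading term divides it; move -\tfrac{7}{3}x to the remainder.
  leading term z: subtract (\tfrac{35}{54})·k_5 from \tfrac{7}{3}z → -\tfrac{7}{3}
  leading term 1: no divisor's leading term divides it; move -\tfrac{7}{3} to the remainder.
  remainder -\tfrac{7}{3}x - \tfrac{7}{3} ≠ 0; add k_6 = -\tfrac{7}{3}x - \tfrac{7}{3} to the basis.

S(k_4,k_5): lcm = yz. S = -y - \tfrac{7}{30}z + \tfrac{53}{30}.
  leading term y: no divisor's leading term divides it; move -y to the remainder.
  leading term z: subtract (-\tfrac{7}{108})·k_5 from -\tfrac{7}{30}z + \tfrac{53}{30} → 2
  leading term 1: no divisor's leading term divides it; move 2 to the remainder.
  remainder -y + 2 ≠ 0; add k_7 = -y + 2 to the basis.

The other S-polynomials (S(h_2,h_3), S(h_2,k_4), S(h_3,k_4), S(h_1,k_5), S(h_2,k_5), S(h_3,k_5), S(h_1,k_6), S(h_2,k_6), S(h_3,k_6), S(k_4,k_6), S(k_5,k_6), S(h_1,k_7), S(h_2,k_7), S(h_3,k_7), S(k_4,k_7), S(k_5,k_7), S(k_6,k_7)) all reduce to 0 modulo the current basis, so we have a Gröbner basis.
Inter-reduce: drop elements whose leading term is divisible by another's, tail-reduce, and make monic.
Reduced Gröbner basis: {x + 1, y - 2, z + 1}.

These coincide, so the ideals are equal.
The same test decides containment: I ⊆ J iff every generator of I reduces to 0 modulo a Gröbner basis of J.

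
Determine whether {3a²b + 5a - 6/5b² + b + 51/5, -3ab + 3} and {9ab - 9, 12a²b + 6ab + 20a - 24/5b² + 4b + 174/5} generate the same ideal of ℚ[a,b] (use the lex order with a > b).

Equality of ideals is decidable: compute both reduced Gröbner bases (unique for the ordering) and check whether they agree.
Buchberger on the first generating set:
f_1 = 3a²b + 5a - 6/5b² + b + 51/5, LT = a²b.
f_2 = -3ab + 3, LT = ab.

S(f_1,f_2): lcm = a²b. S = 8/3a - ⅖b² + ⅓b + 17/5.
  leading term a: no divisor's leading term divides it; move 8/3a to the remainder.
  leading term b²: no divisor's leading term divides it; move -⅖b² to the remainder.
  leading term b: no divisor's leading term divides it; move ⅓b to the remainder.
  leading term 1: no divisor's leading term divides it; move 17/5 to the remainder.
  remainder 8/3a - ⅖b² + ⅓b + 17/5 ≠ 0; add g_3 = 8/3a - ⅖b² + ⅓b + 17/5 to the basis.

S(f_2,g_3): lcm = ab. S = 3/20b³ - ⅛b² - 51/40b - 1.
  leading term b³: no divisor's leading term divides it; move 3/20b³ to the remainder.
  leading term b²: no divisor's leading term divides it; move -⅛b² to the remainder.
  leading term b: no divisor's leading term divides it; move -51/40b to the remainder.
  leading term 1: no divisor's leading term divides it; move -1 to the remainder.
  remainder 3/20b³ - ⅛b² - 51/40b - 1 ≠ 0; add g_4 = 3/20b³ - ⅛b² - 51/40b - 1 to the basis.

The other S-polynomials (S(f_1,g_3), S(f_1,g_4), S(f_2,g_4), S(g_3,g_4)) all reduce to 0 modulo the current basis, so we have a Gröbner basis.
Inter-reduce: drop elements whose leading term is divisible by another's, tail-reduce, and make monic.
Reduced Gröbner basis: {a - 3/20b² + ⅛b + 51/40, b³ - ⅚b² - 17/2b - 20/3}.

Buchberger on the second generating set:
h_1 = 9ab - 9, LT = ab.
h_2 = 12a²b + 6ab + 20a - 24/5b² + 4b + 174/5, LT = a²b.

S(h_1,h_2): lcm = a²b. S = -½ab - 8/3a + ⅖b² - ⅓b - 29/10.
  leading term ab: subtract (-1/18)·h_1 from -½ab - 8/3a + ⅖b² - ⅓b - 29/10 → -8/3a + ⅖b² - ⅓b - 17/5
  leading term a: no divisor's leading term divides it; move -8/3a to the remainder.
  leading term b²: no divisor's leading term divides it; move ⅖b² to the remainder.
  leading term b: no divisor's leading term divides it; move -⅓b to the remainder.
  leading term 1: no divisor's leading term divides it; move -17/5 to the remainder.
  remainder -8/3a + ⅖b² - ⅓b - 17/5 ≠ 0; add k_3 = -8/3a + ⅖b² - ⅓b - 17/5 to the basis.

S(h_1,k_3): lcm = ab. S = 3/20b³ - ⅛b² - 51/40b - 1.
  leading term b³: no divisor's leading term divides it; move 3/20b³ to the remainder.
  leading term b²: no divisor's leading term divides it; move -⅛b² to the remainder.
  leading term b: no divisor's leading term divides it; move -51/40b to the remainder.
  leading term 1: no divisor's leading term divides it; move -1 to the remainder.
  remainder 3/20b³ - ⅛b² - 51/40b - 1 ≠ 0; add k_4 = 3/20b³ - ⅛b² - 51/40b - 1 to the basis.

The other S-polynomials (S(h_2,k_3), S(h_1,k_4), S(h_2,k_4), S(k_3,k_4)) all reduce to 0 modulo the current basis, so we have a Gröbner basis.
Inter-reduce: drop elements whose leading term is divisible by another's, tail-reduce, and make monic.
Reduced Gröbner basis: {a - 3/20b² + ⅛b + 51/40, b³ - ⅚b² - 17/2b - 20/3}.

These coincide, so the ideals are equal.

Yes, the ideals are equal.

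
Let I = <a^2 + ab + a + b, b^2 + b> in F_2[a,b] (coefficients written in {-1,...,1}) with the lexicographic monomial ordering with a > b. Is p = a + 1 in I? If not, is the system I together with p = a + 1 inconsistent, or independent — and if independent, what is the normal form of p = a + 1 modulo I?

a + 1 is independent of I; its normal form modulo I is a + 1.

First compute the reduced Gröbner basis of I by Buchberger's algorithm.
f_1 = a^2 + ab + a + b, LT = a^2.
f_2 = b^2 + b, LT = b^2.

The S-polynomials (S(f_1,f_2)) all reduce to 0 modulo the current basis, so we have a Gröbner basis.
Inter-reduce: drop elements whose leading term is divisible by another's, tail-reduce, and make monic.
Reduced Gröbner basis: {a^2 + ab + a + b, b^2 + b}.
Label its elements g_1 = a^2 + ab + a + b, g_2 = b^2 + b.

Reduce p = a + 1 modulo G:
  leading term a: no divisor's leading term divides it; move a to the remainder.
  leading term 1: no divisor's leading term divides it; move 1 to the remainder.
  normal form = a + 1.
The normal form is nonzero, so p ∉ I. Since p minus its normal form lies in I, I + (p) = I + (r) where r = a + 1; decide whether this ideal is the whole ring.
Run Buchberger on G together with r (pairs among the g_i already reduce to 0 since G is a Gröbner basis):
g_1 = a^2 + ab + a + b, LT = a^2.
g_2 = b^2 + b, LT = b^2.
r = a + 1, LT = a.

The S-polynomials (S(g_1,g_2), S(g_1,r), S(g_2,r)) all reduce to 0 modulo the current basis, so we have a Gröbner basis.
Inter-reduce: drop elements whose leading term is divisible by another's, tail-reduce, and make monic.
Reduced Gröbner basis: {a + 1, b^2 + b}.
The reduced Gröbner basis of I + (p) is {a + 1, b^2 + b} ≠ {1}, a proper ideal, so the enlarged system stays consistent: p is independent of I, with normal form a + 1.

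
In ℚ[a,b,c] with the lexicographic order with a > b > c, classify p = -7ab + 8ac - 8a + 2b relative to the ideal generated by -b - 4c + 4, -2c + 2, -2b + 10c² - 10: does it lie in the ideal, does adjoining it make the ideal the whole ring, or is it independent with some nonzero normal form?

-7ab + 8ac - 8a + 2b lies in I (it reduces to 0).

First compute the reduced Gröbner basis of I by Buchberger's algorithm.
f_1 = -b - 4c + 4, LT = b.
f_2 = -2c + 2, LT = c.
f_3 = -2b + 10c² - 10, LT = b.

The S-polynomials (S(f_1,f_2), S(f_1,f_3), S(f_2,f_3)) all reduce to 0 modulo the current basis, so we have a Gröbner basis.
Inter-reduce: drop elements whose leading term is divisible by another's, tail-reduce, and make monic.
Reduced Gröbner basis: {b, c - 1}.
Label its elements g_1 = b, g_2 = c - 1.

Reduce p = -7ab + 8ac - 8a + 2b modulo G:
  leading term ab: subtract (-7a)·g_1 from -7ab + 8ac - 8a + 2b → 8ac - 8a + 2b
  leading term ac: subtract (8a)·g_2 from 8ac - 8a + 2b → 2b
  leading term b: subtract (2)·g_1 from 2b → 0
  normal form = 0.
Since the normal form is 0, p ∈ I.

Ideal membership is decidable via reduction modulo a Gröbner basis.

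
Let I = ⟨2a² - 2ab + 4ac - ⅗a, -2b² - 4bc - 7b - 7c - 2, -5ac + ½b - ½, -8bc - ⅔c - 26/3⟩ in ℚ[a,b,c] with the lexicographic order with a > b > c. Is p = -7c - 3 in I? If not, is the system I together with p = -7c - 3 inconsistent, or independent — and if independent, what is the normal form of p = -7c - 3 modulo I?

First compute the reduced Gröbner basis of I by Buchberger's algorithm.
f_1 = 2a² - 2ab + 4ac - ⅗a, LT = a².
f_2 = -2b² - 4bc - 7b - 7c - 2, LT = b².
f_3 = -5ac + ½b - ½, LT = ac.
f_4 = -8bc - ⅔c - 26/3, LT = bc.

S(f_1,f_3): lcm = a²c. S = -abc + 1/10ab + 2ac² - 3/10ac - 1/10a.
  leading term abc: subtract (⅕b)·f_3 from -abc + 1/10ab + 2ac² - 3/10ac - 1/10a → 1/10ab + 2ac² - 3/10ac - 1/10a - 1/10b² + 1/10b
  leading term ab: no divisor's leading term divides it; move 1/10ab to the remainder.
  leading term ac²: subtract (-⅖c)·f_3 from 2ac² - 3/10ac - 1/10a - 1/10b² + 1/10b → -3/10ac - 1/10a - 1/10b² + ⅕bc + 1/10b - ⅕c
  leading term ac: subtract (3/50)·f_3 from -3/10ac - 1/10a - 1/10b² + ⅕bc + 1/10b - ⅕c → -1/10a - 1/10b² + ⅕bc + 7/100b - ⅕c + 3/100
  leading term a: no divisor's leading term divides it; move -1/10a to the remainder.
  leading term b²: subtract (1/20)·f_2 from -1/10b² + ⅕bc + 7/100b - ⅕c + 3/100 → ⅖bc + 21/50b + 3/20c + 13/100
  leading term bc: subtract (-1/20)·f_4 from ⅖bc + 21/50b + 3/20c + 13/100 → 21/50b + 7/60c - 91/300
  leading term b: no divisor's leading term divides it; move 21/50b to the remainder.
  leading term c: no divisor's leading term divides it; move 7/60c to the remainder.
  leading term 1: no divisor's leading term divides it; move -91/300 to the remainder.
  remainder 1/10ab - 1/10a + 21/50b + 7/60c - 91/300 ≠ 0; add h_5 = 1/10ab - 1/10a + 21/50b + 7/60c - 91/300 to the basis.

S(f_2,f_4): lcm = b²c. S = 2bc² + 41/12bc - 13/12b + 7/2c² + c.
  leading term bc²: subtract (-¼c)·f_4 from 2bc² + 41/12bc - 13/12b + 7/2c² + c → 41/12bc - 13/12b + 10/3c² - 7/6c
  leading term bc: subtract (-41/96)·f_4 from 41/12bc - 13/12b + 10/3c² - 7/6c → -13/12b + 10/3c² - 209/144c - 533/144
  leading term b: no divisor's leading term divides it; move -13/12b to the remainder.
  leading term c²: no divisor's leading term divides it; move 10/3c² to the remainder.
  leading term c: no divisor's leading term divides it; move -209/144c to the remainder.
  leading term 1: no divisor's leading term divides it; move -533/144 to the remainder.
  remainder -13/12b + 10/3c² - 209/144c - 533/144 ≠ 0; add h_6 = -13/12b + 10/3c² - 209/144c - 533/144 to the basis.

S(f_3,f_4): lcm = abc. S = -1/12ac - 13/12a - 1/10b² + 1/10b.
  leading term ac: subtract (1/60)·f_3 from -1/12ac - 13/12a - 1/10b² + 1/10b → -13/12a - 1/10b² + 11/120b + 1/120
  leading term a: no divisor's leading term divides it; move -13/12a to the remainder.
  leading term b²: subtract (1/20)·f_2 from -1/10b² + 11/120b + 1/120 → ⅕bc + 53/120b + 7/20c + 13/120
  leading term bc: subtract (-1/40)·f_4 from ⅕bc + 53/120b + 7/20c + 13/120 → 53/120b + ⅓c - 13/120
  leading term b: subtract (-53/130)·h_6 from 53/120b + ⅓c - 13/120 → 53/39c² - 4837/18720c - 2329/1440
  leading term c²: no divisor's leading term divides it; move 53/39c² to the remainder.
  leading term c: no divisor's leading term divides it; move -4837/18720c to the remainder.
  leading term 1: no divisor's leading term divides it; move -2329/1440 to the remainder.
  remainder -13/12a + 53/39c² - 4837/18720c - 2329/1440 ≠ 0; add h_7 = -13/12a + 53/39c² - 4837/18720c - 2329/1440 to the basis.

S(f_2,h_5): lcm = ab². S = 2abc + 9/2ab + 7/2ac + a - 21/5b² - 7/6bc + 91/30b.
  leading term abc: subtract (-⅖b)·f_3 from 2abc + 9/2ab + 7/2ac + a - 21/5b² - 7/6bc + 91/30b → 9/2ab + 7/2ac + a - 4b² - 7/6bc + 17/6b
  leading term ab: subtract (45)·h_5 from 9/2ab + 7/2ac + a - 4b² - 7/6bc + 17/6b → 7/2ac + 11/2a - 4b² - 7/6bc - 241/15b - 21/4c + 273/20
  leading term ac: subtract (-7/10)·f_3 from 7/2ac + 11/2a - 4b² - 7/6bc - 241/15b - 21/4c + 273/20 → 11/2a - 4b² - 7/6bc - 943/60b - 21/4c + 133/10
  leading term a: subtract (-66/13)·h_7 from 11/2a - 4b² - 7/6bc - 943/60b - 21/4c + 133/10 → -4b² - 7/6bc - 943/60b + 1166/169c² - 266147/40560c + 15877/3120
  leading term b²: subtract (2)·f_2 from -4b² - 7/6bc - 943/60b + 1166/169c² - 266147/40560c + 15877/3120 → 41/6bc - 103/60b + 1166/169c² + 301693/40560c + 28357/3120
  leading term bc: subtract (-41/48)·f_4 from 41/6bc - 103/60b + 1166/169c² + 301693/40560c + 28357/3120 → -103/60b + 1166/169c² + 835789/121680c + 15781/9360
  leading term b: subtract (103/65)·h_6 from -103/60b + 1166/169c² + 835789/121680c + 15781/9360 → 820/507c² + 3099/338c + 589/78
  leading term c²: no divisor's leading term divides it; move 820/507c² to the remainder.
  leading term c: no divisor's leading term divides it; move 3099/338c to the remainder.
  leading term 1: no divisor's leading term divides it; move 589/78 to the remainder.
  remainder 820/507c² + 3099/338c + 589/78 ≠ 0; add h_8 = 820/507c² + 3099/338c + 589/78 to the basis.

S(f_4,h_6): lcm = bc. S = 40/13c³ - 209/156c² - 10/3c + 13/12.
  leading term c³: subtract (78/41c)·h_8 from 40/13c³ - 209/156c² - 10/3c + 13/12 → -9241/492c² - 2177/123c + 13/12
  leading term c²: subtract (-1561729/134480)·h_8 from -9241/492c² - 2177/123c + 13/12 → 71632457/806880c + 71632457/806880
  leading term c: no divisor's leading term divides it; move 71632457/806880c to the remainder.
  leading term 1: no divisor's leading term divides it; move 71632457/806880 to the remainder.
  remainder 71632457/806880c + 71632457/806880 ≠ 0; add h_9 = 71632457/806880c + 71632457/806880 to the basis.

The other S-polynomials (S(f_1,f_2), S(f_1,f_4), S(f_2,f_3), S(f_1,h_5), S(f_3,h_5), S(f_4,h_5), S(f_1,h_6), S(f_2,h_6), S(f_3,h_6), S(h_5,h_6), S(f_1,h_7), S(f_2,h_7), S(f_3,h_7), S(f_4,h_7), S(h_5,h_7), S(h_6,h_7), S(f_1,h_8), S(f_2,h_8), S(f_3,h_8), S(f_4,h_8), S(h_5,h_8), S(h_6,h_8), S(h_7,h_8), S(f_1,h_9), S(f_2,h_9), S(f_3,h_9), S(f_4,h_9), S(h_5,h_9), S(h_6,h_9), S(h_7,h_9), S(h_8,h_9)) all reduce to 0 modulo the current basis, so we have a Gröbner basis.
Inter-reduce: drop elements whose leading term is divisible by another's, tail-reduce, and make monic.
Reduced Gröbner basis: {a, b - 1, c + 1}.
Label its elements g_1 = a, g_2 = b - 1, g_3 = c + 1.

Reduce p = -7c - 3 modulo G:
  leading term c: subtract (-7)·g_3 from -7c - 3 → 4
  leading term 1: no divisor's leading term divides it; move 4 to the remainder.
  normal form = 4.
The normal form is nonzero, so p ∉ I. Since p minus its normal form lies in I, I + (p) = I + (r) where r = 4; decide whether this ideal is the whole ring.
Here r = 4 is a nonzero constant, hence a unit: 1 ∈ I + (p), the Gröbner basis of I + (p) is {1}, and the enlarged system has no common solution — adjoining p is inconsistent.

Adjoining -7c - 3 makes the ideal the whole ring: the system is inconsistent.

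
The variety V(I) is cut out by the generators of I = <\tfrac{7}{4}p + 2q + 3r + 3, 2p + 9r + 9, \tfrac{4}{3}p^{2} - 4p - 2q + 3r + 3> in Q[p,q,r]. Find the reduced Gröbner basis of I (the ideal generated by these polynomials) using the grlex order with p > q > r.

G = {r^{2} + \tfrac{187}{72}r + \tfrac{115}{72}, p + \tfrac{9}{2}r + \tfrac{9}{2}, q - \tfrac{39}{16}r - \tfrac{39}{16}}

f_1 = \tfrac{7}{4}p + 2q + 3r + 3, LT = p.
f_2 = 2p + 9r + 9, LT = p.
f_3 = \tfrac{4}{3}p^{2} - 4p - 2q + 3r + 3, LT = p^{2}.

S(f_1,f_2): lcm = p. S = \tfrac{8}{7}q - \tfrac{39}{14}r - \tfrac{39}{14}.
  leading term q: no divisor's leading term divides it; move \tfrac{8}{7}q to the remainder.
  leading term r: no divisor's leading term divides it; move -\tfrac{39}{14}r to the remainder.
  leading term 1: no divisor's leading term divides it; move -\tfrac{39}{14} to the remainder.
  remainder \tfrac{8}{7}q - \tfrac{39}{14}r - \tfrac{39}{14} ≠ 0; add g_4 = \tfrac{8}{7}q - \tfrac{39}{14}r - \tfrac{39}{14} to the basis.

S(f_1,f_3): lcm = p^{2}. S = \tfrac{8}{7}pq + \tfrac{12}{7}pr + \tfrac{33}{7}p + \tfrac{3}{2}q - \tfrac{9}{4}r - \tfrac{9}{4}.
  leading term pq: subtract (\tfrac{32}{49}q)·f_1 from \tfrac{8}{7}pq + \tfrac{12}{7}pr + \tfrac{33}{7}p + \tfrac{3}{2}q - \tfrac{9}{4}r - \tfrac{9}{4} → \tfrac{12}{7}pr - \tfrac{64}{49}q^{2} - \tfrac{96}{49}qr + \tfrac{33}{7}p - \tfrac{45}{98}q - \tfrac{9}{4}r - \tfrac{9}{4}
  leading term pr: subtract (\tfrac{48}{49}r)·f_1 from \tfrac{12}{7}pr - \tfrac{64}{49}q^{2} - \tfrac{96}{49}qr + \tfrac{33}{7}p - \tfrac{45}{98}q - \tfrac{9}{4}r - \tfrac{9}{4} → -\tfrac{64}{49}q^{2} - \tfrac{192}{49}qr - \tfrac{144}{49}r^{2} + \tfrac{33}{7}p - \tfrac{45}{98}q - \tfrac{1017}{196}r - \tfrac{9}{4}
  leading term q^{2}: subtract (-\tfrac{8}{7}q)·g_4 from -\tfrac{64}{49}q^{2} - \tfrac{192}{49}qr - \tfrac{144}{49}r^{2} + \tfrac{33}{7}p - \tfrac{45}{98}q - \tfrac{1017}{196}r - \tfrac{9}{4} → -\tfrac{348}{49}qr - \tfrac{144}{49}r^{2} + \tfrac{33}{7}p - \tfrac{51}{14}q - \tfrac{1017}{196}r - \tfrac{9}{4}
  leading term qr: subtract (-\tfrac{87}{14}r)·g_4 from -\tfrac{348}{49}qr - \tfrac{144}{49}r^{2} + \tfrac{33}{7}p - \tfrac{51}{14}q - \tfrac{1017}{196}r - \tfrac{9}{4} → -\tfrac{81}{4}r^{2} + \tfrac{33}{7}p - \tfrac{51}{14}q - \tfrac{45}{2}r - \tfrac{9}{4}
  leading term r^{2}: no divisor's leading term divides it; move -\tfrac{81}{4}r^{2} to the remainder.
  leading term p: subtract (\tfrac{132}{49})·f_1 from \tfrac{33}{7}p - \tfrac{51}{14}q - \tfrac{45}{2}r - \tfrac{9}{4} → -\tfrac{885}{98}q - \tfrac{2997}{98}r - \tfrac{2025}{196}
  leading term q: subtract (-\tfrac{885}{112})·g_4 from -\tfrac{885}{98}q - \tfrac{2997}{98}r - \tfrac{2025}{196} → -\tfrac{1683}{32}r - \tfrac{1035}{32}
  leading term r: no divisor's leading term divides it; move -\tfrac{1683}{32}r to the remainder.
  leading term 1: no divisor's leading term divides it; move -\tfrac{1035}{32} to the remainder.
  remainder -\tfrac{81}{4}r^{2} - \tfrac{1683}{32}r - \tfrac{1035}{32} ≠ 0; add g_5 = -\tfrac{81}{4}r^{2} - \tfrac{1683}{32}r - \tfrac{1035}{32} to the basis.

S(f_2,f_3): lcm = p^{2}. S = \tfrac{9}{2}pr + \tfrac{15}{2}p + \tfrac{3}{2}q - \tfrac{9}{4}r - \tfrac{9}{4}.
  leading term pr: subtract (\tfrac{18}{7}r)·f_1 from \tfrac{9}{2}pr + \tfrac{15}{2}p + \tfrac{3}{2}q - \tfrac{9}{4}r - \tfrac{9}{4} → -\tfrac{36}{7}qr - \tfrac{54}{7}r^{2} + \tfrac{15}{2}p + \tfrac{3}{2}q - \tfrac{279}{28}r - \tfrac{9}{4}
  leading term qr: subtract (-\tfrac{9}{2}r)·g_4 from -\tfrac{36}{7}qr - \tfrac{54}{7}r^{2} + \tfrac{15}{2}p + \tfrac{3}{2}q - \tfrac{279}{28}r - \tfrac{9}{4} → -\tfrac{81}{4}r^{2} + \tfrac{15}{2}p + \tfrac{3}{2}q - \tfrac{45}{2}r - \tfrac{9}{4}
  leading term r^{2}: subtract (1)·g_5 from -\tfrac{81}{4}r^{2} + \tfrac{15}{2}p + \tfrac{3}{2}q - \tfrac{45}{2}r - \tfrac{9}{4} → \tfrac{15}{2}p + \tfrac{3}{2}q + \tfrac{963}{32}r + \tfrac{963}{32}
  leading term p: subtract (\tfrac{30}{7})·f_1 from \tfrac{15}{2}p + \tfrac{3}{2}q + \tfrac{963}{32}r + \tfrac{963}{32} → -\tfrac{99}{14}q + \tfrac{3861}{224}r + \tfrac{3861}{224}
  leading term q: subtract (-\tfrac{99}{16})·g_4 from -\tfrac{99}{14}q + \tfrac{3861}{224}r + \tfrac{3861}{224} → 0
  remainder 0.

S(f_1,g_4): leading monomials are coprime, so the S-polynomial reduces to 0 (Buchberger's first criterion).
S(f_2,g_4): leading monomials are coprime, so the S-polynomial reduces to 0 (Buchberger's first criterion).
S(f_3,g_4): leading monomials are coprime, so the S-polynomial reduces to 0 (Buchberger's first criterion).
S(f_1,g_5): leading monomials are coprime, so the S-polynomial reduces to 0 (Buchberger's first criterion).
S(f_2,g_5): leading monomials are coprime, so the S-polynomial reduces to 0 (Buchberger's first criterion).
S(f_3,g_5): leading monomials are coprime, so the S-polynomial reduces to 0 (Buchberger's first criterion).
S(g_4,g_5): leading monomials are coprime, so the S-polynomial reduces to 0 (Buchberger's first criterion).
Every S-polynomial of the final basis reduces to 0, so we have a Gröbner basis.
Inter-reduce: drop elements whose leading term is divisible by another's, tail-reduce, and make monic.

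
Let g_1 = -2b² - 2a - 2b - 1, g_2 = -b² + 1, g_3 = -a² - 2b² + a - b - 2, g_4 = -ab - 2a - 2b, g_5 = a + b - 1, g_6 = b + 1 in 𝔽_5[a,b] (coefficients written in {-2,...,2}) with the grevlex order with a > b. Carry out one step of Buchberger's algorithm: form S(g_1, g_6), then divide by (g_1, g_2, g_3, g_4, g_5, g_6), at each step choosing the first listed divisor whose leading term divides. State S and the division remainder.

S(g_1, g_6) = a - 2; remainder on division = 0.

lcm(LM(g_1), LM(g_6)) = b².
S = (lcm/LT(g_1))·g_1 − (lcm/LT(g_6))·g_6 = a - 2.
Reduce S modulo (g_1, g_2, g_3, g_4, g_5, g_6) in that order:
  leading term a: subtract (1)·g_5 from a - 2 → -b - 1
  leading term b: subtract (-1)·g_6 from -b - 1 → 0
The remainder is 0, so this S-polynomial contributes no new basis element.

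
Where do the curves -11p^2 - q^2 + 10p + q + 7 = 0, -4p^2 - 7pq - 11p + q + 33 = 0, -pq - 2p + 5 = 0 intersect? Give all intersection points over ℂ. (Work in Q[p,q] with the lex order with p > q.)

{(1, 3)}

Compute a lex Gröbner basis by Buchberger's algorithm.
f_1 = -11p^2 + 10p - q^2 + q + 7, LT = p^2.
f_2 = -4p^2 - 7pq - 11p + q + 33, LT = p^2.
f_3 = -pq - 2p + 5, LT = pq.

S(f_1,f_2): lcm = p^2. S = -7/4pq - 161/44p + 1/11q^2 + 7/44q + 335/44.
  reduce S modulo (f_1, f_2, f_3):
  remainder -7/44p + 1/11q^2 + 7/44q - 25/22 ≠ 0; add h_4 = -7/44p + 1/11q^2 + 7/44q - 25/22 to the basis.

S(f_1,f_3): lcm = p^2q. S = -2p^2 - 10/11pq + 5p + 1/11q^3 - 1/11q^2 - 7/11q.
  reduce S modulo (f_1, f_2, f_3, h_4):
  remainder 1/11q^3 + 227/77q^2 + 46/11q - 3198/77 ≠ 0; add h_5 = 1/11q^3 + 227/77q^2 + 46/11q - 3198/77 to the basis.

S(f_2,f_3): lcm = p^2q. S = -2p^2 + 7/4pq^2 + 11/4pq + 5p - 1/4q^2 - 33/4q.
  reduce S modulo (f_1, f_2, f_3, h_4, h_5):
  remainder 73/28q^2 + 5q - 1077/28 ≠ 0; add h_6 = 73/28q^2 + 5q - 1077/28 to the basis.

S(f_1,h_4): lcm = p^2. S = 4/7pq^2 + pq - 620/77p + 1/11q^2 - 1/11q - 7/11.
  reduce S modulo (f_1, f_2, f_3, h_4, h_5, h_6):
  remainder 1705/511q - 5115/511 ≠ 0; add h_7 = 1705/511q - 5115/511 to the basis.

The other S-polynomials (S(f_2,h_4), S(f_3,h_4), S(f_1,h_5), S(f_2,h_5), S(f_3,h_5), S(h_4,h_5), S(f_1,h_6), S(f_2,h_6), S(f_3,h_6), S(h_4,h_6), S(h_5,h_6), S(f_1,h_7), S(f_2,h_7), S(f_3,h_7), S(h_4,h_7), S(h_5,h_7), S(h_6,h_7)) all reduce to 0 modulo the current basis, so we have a Gröbner basis.
Inter-reduce: drop elements whose leading term is divisible by another's, tail-reduce, and make monic.
Reduced Gröbner basis: {p - 1, q - 3}.

A lex Gröbner basis eliminates variables successively. Here q - 3 depends only on q, with roots {3}; lifting each root through the earlier basis elements recovers the full solutions.
  q = 3: the earlier basis element becomes p - 1 = 0, giving p = 1 — point (1, 3).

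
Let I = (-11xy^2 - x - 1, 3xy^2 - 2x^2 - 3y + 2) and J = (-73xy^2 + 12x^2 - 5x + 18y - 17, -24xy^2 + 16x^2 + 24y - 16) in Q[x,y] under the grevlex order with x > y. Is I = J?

Yes, the ideals are equal.

Equality of ideals is decidable: compute both reduced Gröbner bases (unique for the ordering) and check whether they agree.
Buchberger on the first generating set:
f_1 = -11xy^2 - x - 1, LT = xy^2.
f_2 = 3xy^2 - 2x^2 - 3y + 2, LT = xy^2.

S(f_1,f_2): lcm = xy^2. S = 2/3x^2 + 1/11x + y - 19/33.
  leading term x^2: no divisor's leading term divides it; move 2/3x^2 to the remainder.
  leading term x: no divisor's leading term divides it; move 1/11x to the remainder.
  leading term y: no divisor's leading term divides it; move y to the remainder.
  leading term 1: no divisor's leading term divides it; move -19/33 to the remainder.
  remainder 2/3x^2 + 1/11x + y - 19/33 ≠ 0; add g_3 = 2/3x^2 + 1/11x + y - 19/33 to the basis.

S(f_1,g_3): lcm = x^2y^2. S = -3/22xy^2 - 3/2y^3 + 1/11x^2 + 19/22y^2 + 1/11x.
  leading term xy^2: subtract (3/242)·f_1 from -3/22xy^2 - 3/2y^3 + 1/11x^2 + 19/22y^2 + 1/11x → -3/2y^3 + 1/11x^2 + 19/22y^2 + 25/242x + 3/242
  leading term y^3: no divisor's leading term divides it; move -3/2y^3 to the remainder.
  leading term x^2: subtract (3/22)·g_3 from 1/11x^2 + 19/22y^2 + 25/242x + 3/242 → 19/22y^2 + 1/11x - 3/22y + 1/11
  leading term y^2: no divisor's leading term divides it; move 19/22y^2 to the remainder.
  leading term x: no divisor's leading term divides it; move 1/11x to the remainder.
  leading term y: no divisor's leading term divides it; move -3/22y to the remainder.
  leading term 1: no divisor's leading term divides it; move 1/11 to the remainder.
  remainder -3/2y^3 + 19/22y^2 + 1/11x - 3/22y + 1/11 ≠ 0; add g_4 = -3/2y^3 + 19/22y^2 + 1/11x - 3/22y + 1/11 to the basis.

The other S-polynomials (S(f_2,g_3), S(f_1,g_4), S(f_2,g_4), S(g_3,g_4)) all reduce to 0 modulo the current basis, so we have a Gröbner basis.
Inter-reduce: drop elements whose leading term is divisible by another's, tail-reduce, and make monic.
Reduced Gröbner basis: {xy^2 + 1/11x + 1/11, y^3 - 19/33y^2 - 2/33x + 1/11y - 2/33, x^2 + 3/22x + 3/2y - 19/22}.

Buchberger on the second generating set:
h_1 = -73xy^2 + 12x^2 - 5x + 18y - 17, LT = xy^2.
h_2 = -24xy^2 + 16x^2 + 24y - 16, LT = xy^2.

S(h_1,h_2): lcm = xy^2. S = 110/219x^2 + 5/73x + 55/73y - 95/219.
  leading term x^2: no divisor's leading term divides it; move 110/219x^2 to the remainder.
  leading term x: no divisor's leading term divides it; move 5/73x to the remainder.
  leading term y: no divisor's leading term divides it; move 55/73y to the remainder.
  leading term 1: no divisor's leading term divides it; move -95/219 to the remainder.
  remainder 110/219x^2 + 5/73x + 55/73y - 95/219 ≠ 0; add k_3 = 110/219x^2 + 5/73x + 55/73y - 95/219 to the basis.

S(h_1,k_3): lcm = x^2y^2. S = -12/73x^3 - 3/22xy^2 - 3/2y^3 + 5/73x^2 - 18/73xy + 19/22y^2 + 17/73x.
  leading term x^3: subtract (-18/55x)·k_3 from -12/73x^3 - 3/22xy^2 - 3/2y^3 + 5/73x^2 - 18/73xy + 19/22y^2 + 17/73x → -3/22xy^2 - 3/2y^3 + 1/11x^2 + 19/22y^2 + 1/11x
  leading term xy^2: subtract (3/1606)·h_1 from -3/22xy^2 - 3/2y^3 + 1/11x^2 + 19/22y^2 + 1/11x → -3/2y^3 + 5/73x^2 + 19/22y^2 + 161/1606x - 27/803y + 51/1606
  leading term y^3: no divisor's leading term divides it; move -3/2y^3 to the remainder.
  leading term x^2: subtract (3/22)·k_3 from 5/73x^2 + 19/22y^2 + 161/1606x - 27/803y + 51/1606 → 19/22y^2 + 1/11x - 3/22y + 1/11
  leading term y^2: no divisor's leading term divides it; move 19/22y^2 to the remainder.
  leading term x: no divisor's leading term divides it; move 1/11x to the remainder.
  leading term y: no divisor's leading term divides it; move -3/22y to the remainder.
  leading term 1: no divisor's leading term divides it; move 1/11 to the remainder.
  remainder -3/2y^3 + 19/22y^2 + 1/11x - 3/22y + 1/11 ≠ 0; add k_4 = -3/2y^3 + 19/22y^2 + 1/11x - 3/22y + 1/11 to the basis.

The other S-polynomials (S(h_2,k_3), S(h_1,k_4), S(h_2,k_4), S(k_3,k_4)) all reduce to 0 modulo the current basis, so we have a Gröbner basis.
Inter-reduce: drop elements whose leading term is divisible by another's, tail-reduce, and make monic.
Reduced Gröbner basis: {xy^2 + 1/11x + 1/11, y^3 - 19/33y^2 - 2/33x + 1/11y - 2/33, x^2 + 3/22x + 3/2y - 19/22}.

These coincide, so the ideals are equal.
The same test decides containment: I ⊆ J iff every generator of I reduces to 0 modulo a Gröbner basis of J.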